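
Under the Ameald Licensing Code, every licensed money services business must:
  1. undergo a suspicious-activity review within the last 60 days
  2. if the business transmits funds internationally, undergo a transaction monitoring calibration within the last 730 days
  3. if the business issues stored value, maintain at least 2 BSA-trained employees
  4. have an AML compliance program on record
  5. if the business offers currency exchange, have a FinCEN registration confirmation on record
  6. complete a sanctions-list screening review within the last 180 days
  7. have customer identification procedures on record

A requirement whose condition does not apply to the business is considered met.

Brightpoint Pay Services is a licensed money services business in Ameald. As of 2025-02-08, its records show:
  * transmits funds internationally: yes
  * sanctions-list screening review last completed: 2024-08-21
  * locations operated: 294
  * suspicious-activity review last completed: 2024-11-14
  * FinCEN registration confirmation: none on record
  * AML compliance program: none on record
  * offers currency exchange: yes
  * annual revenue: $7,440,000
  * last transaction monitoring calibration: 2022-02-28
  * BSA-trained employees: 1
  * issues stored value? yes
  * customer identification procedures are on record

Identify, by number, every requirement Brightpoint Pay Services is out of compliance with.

1. suspicious-activity review 86 days ago vs limit 60 → not met
2. condition 'transmits funds internationally' holds; transaction monitoring calibration 1076 days ago vs limit 730 → not met
3. condition 'issues stored value' holds; BSA-trained employees 1 < 2 → not met
4. AML compliance program absent → not met
5. condition 'offers currency exchange' holds; FinCEN registration confirmation absent → not met
6. sanctions-list screening review 171 days ago vs limit 180 → met
7. customer identification procedures present → met
Not met: 1, 2, 3, 4, 5

1, 2, 3, 4, 5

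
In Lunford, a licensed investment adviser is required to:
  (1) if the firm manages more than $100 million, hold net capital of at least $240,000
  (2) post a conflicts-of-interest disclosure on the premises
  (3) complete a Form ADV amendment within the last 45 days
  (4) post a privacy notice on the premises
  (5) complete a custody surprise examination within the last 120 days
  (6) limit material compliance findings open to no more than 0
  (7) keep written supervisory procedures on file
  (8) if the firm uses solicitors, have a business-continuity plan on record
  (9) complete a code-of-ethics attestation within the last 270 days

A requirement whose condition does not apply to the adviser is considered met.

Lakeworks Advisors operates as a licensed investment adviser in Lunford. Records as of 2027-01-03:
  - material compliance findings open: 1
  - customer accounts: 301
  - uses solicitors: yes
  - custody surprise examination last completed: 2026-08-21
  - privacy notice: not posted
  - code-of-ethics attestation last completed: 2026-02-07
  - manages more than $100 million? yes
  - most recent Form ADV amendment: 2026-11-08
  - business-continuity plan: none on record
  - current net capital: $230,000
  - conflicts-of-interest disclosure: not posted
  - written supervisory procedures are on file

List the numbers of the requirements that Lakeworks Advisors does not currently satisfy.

1, 2, 3, 4, 5, 6, 8, 9

1. condition 'manages more than $100 million' holds; net capital $230,000 < $240,000 → not met
2. conflicts-of-interest disclosure absent → not met
3. Form ADV amendment 56 days ago vs limit 45 → not met
4. privacy notice absent → not met
5. custody surprise examination 135 days ago vs limit 120 → not met
6. material compliance findings open 1 > 0 → not met
7. written supervisory procedures present → met
8. condition 'uses solicitors' holds; business-continuity plan absent → not met
9. code-of-ethics attestation 330 days ago vs limit 270 → not met
Not met: 1, 2, 3, 4, 5, 6, 8, 9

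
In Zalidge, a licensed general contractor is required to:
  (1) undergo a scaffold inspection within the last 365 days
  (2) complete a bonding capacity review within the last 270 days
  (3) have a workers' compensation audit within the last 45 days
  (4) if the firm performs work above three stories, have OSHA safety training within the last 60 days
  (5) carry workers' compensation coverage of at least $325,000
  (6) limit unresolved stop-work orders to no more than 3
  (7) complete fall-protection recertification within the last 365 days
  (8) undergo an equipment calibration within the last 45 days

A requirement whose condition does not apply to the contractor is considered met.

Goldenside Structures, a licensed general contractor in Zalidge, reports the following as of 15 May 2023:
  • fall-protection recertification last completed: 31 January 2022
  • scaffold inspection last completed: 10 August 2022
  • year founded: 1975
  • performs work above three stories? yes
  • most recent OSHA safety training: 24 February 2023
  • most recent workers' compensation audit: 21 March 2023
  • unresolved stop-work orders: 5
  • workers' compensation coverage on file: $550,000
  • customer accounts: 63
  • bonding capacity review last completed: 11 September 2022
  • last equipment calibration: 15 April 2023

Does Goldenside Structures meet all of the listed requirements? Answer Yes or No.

No

1. scaffold inspection 278 days ago vs limit 365 → met
2. bonding capacity review 246 days ago vs limit 270 → met
3. workers' compensation audit 55 days ago vs limit 45 → not met
4. condition 'performs work above three stories' holds; OSHA safety training 80 days ago vs limit 60 → not met
5. workers' compensation coverage $550,000 ≥ $325,000 → met
6. unresolved stop-work orders 5 > 3 → not met
7. fall-protection recertification 469 days ago vs limit 365 → not met
8. equipment calibration 30 days ago vs limit 45 → met
Not met: 3, 4, 6, 7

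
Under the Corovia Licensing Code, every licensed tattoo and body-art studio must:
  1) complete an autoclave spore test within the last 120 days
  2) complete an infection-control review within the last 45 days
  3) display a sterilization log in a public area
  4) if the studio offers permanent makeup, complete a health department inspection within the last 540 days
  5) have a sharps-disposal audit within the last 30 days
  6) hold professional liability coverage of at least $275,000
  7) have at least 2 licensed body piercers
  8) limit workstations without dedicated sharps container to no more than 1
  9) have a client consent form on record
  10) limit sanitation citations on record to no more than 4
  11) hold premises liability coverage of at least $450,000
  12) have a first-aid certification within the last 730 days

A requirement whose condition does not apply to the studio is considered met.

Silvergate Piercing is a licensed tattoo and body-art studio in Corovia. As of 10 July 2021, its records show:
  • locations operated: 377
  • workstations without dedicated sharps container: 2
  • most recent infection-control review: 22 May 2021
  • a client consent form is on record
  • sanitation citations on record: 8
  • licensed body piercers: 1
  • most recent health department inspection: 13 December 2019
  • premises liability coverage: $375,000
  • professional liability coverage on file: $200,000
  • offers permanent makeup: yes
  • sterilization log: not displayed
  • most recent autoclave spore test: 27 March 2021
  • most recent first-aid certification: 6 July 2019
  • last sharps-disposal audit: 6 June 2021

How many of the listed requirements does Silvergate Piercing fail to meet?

1. autoclave spore test 105 days ago vs limit 120 → met
2. infection-control review 49 days ago vs limit 45 → not met
3. sterilization log absent → not met
4. condition 'offers permanent makeup' holds; health department inspection 575 days ago vs limit 540 → not met
5. sharps-disposal audit 34 days ago vs limit 30 → not met
6. professional liability coverage $200,000 < $275,000 → not met
7. licensed body piercers 1 < 2 → not met
8. workstations without dedicated sharps container 2 > 1 → not met
9. client consent form present → met
10. sanitation citations on record 8 > 4 → not met
11. premises liability coverage $375,000 < $450,000 → not met
12. first-aid certification 735 days ago vs limit 730 → not met
Not met: 10 of 12

10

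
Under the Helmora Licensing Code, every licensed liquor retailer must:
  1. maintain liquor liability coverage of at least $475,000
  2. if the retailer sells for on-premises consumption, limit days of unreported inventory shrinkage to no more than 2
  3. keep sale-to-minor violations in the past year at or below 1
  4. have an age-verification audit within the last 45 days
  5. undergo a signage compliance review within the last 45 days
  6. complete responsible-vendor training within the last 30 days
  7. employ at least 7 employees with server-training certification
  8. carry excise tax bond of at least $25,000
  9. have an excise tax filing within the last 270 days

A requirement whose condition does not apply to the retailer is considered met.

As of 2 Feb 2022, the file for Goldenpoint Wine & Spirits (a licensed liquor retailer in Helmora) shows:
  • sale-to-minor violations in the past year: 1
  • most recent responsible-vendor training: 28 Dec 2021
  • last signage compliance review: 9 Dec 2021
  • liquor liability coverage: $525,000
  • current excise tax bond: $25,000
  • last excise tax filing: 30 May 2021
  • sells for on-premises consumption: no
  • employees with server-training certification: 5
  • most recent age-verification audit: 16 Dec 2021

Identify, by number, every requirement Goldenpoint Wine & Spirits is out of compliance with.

1. liquor liability coverage $525,000 ≥ $475,000 → met
2. condition 'sells for on-premises consumption' does not hold → requirement n/a → met
3. sale-to-minor violations in the past year 1 ≤ 1 → met
4. age-verification audit 48 days ago vs limit 45 → not met
5. signage compliance review 55 days ago vs limit 45 → not met
6. responsible-vendor training 36 days ago vs limit 30 → not met
7. employees with server-training certification 5 < 7 → not met
8. excise tax bond $25,000 ≥ $25,000 → met
9. excise tax filing 248 days ago vs limit 270 → met
Not met: 4, 5, 6, 7

4, 5, 6, 7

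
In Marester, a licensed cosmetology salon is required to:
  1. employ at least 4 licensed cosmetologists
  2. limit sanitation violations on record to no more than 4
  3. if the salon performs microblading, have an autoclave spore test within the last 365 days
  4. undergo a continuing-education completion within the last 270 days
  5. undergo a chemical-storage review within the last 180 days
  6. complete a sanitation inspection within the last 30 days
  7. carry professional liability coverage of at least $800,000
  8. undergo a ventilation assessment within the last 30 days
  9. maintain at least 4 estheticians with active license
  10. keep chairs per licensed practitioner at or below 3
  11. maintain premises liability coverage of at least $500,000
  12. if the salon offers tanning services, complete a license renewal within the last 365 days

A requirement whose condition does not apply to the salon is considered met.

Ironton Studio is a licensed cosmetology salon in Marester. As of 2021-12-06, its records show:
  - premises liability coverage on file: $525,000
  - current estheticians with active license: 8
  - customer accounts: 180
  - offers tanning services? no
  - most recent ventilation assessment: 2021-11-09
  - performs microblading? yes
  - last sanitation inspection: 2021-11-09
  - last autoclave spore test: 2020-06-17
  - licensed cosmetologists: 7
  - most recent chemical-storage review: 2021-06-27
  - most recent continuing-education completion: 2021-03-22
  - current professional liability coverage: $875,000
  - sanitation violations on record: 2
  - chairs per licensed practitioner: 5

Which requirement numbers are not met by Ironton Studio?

3, 10

1. licensed cosmetologists 7 ≥ 4 → met
2. sanitation violations on record 2 ≤ 4 → met
3. condition 'performs microblading' holds; autoclave spore test 537 days ago vs limit 365 → not met
4. continuing-education completion 259 days ago vs limit 270 → met
5. chemical-storage review 162 days ago vs limit 180 → met
6. sanitation inspection 27 days ago vs limit 30 → met
7. professional liability coverage $875,000 ≥ $800,000 → met
8. ventilation assessment 27 days ago vs limit 30 → met
9. estheticians with active license 8 ≥ 4 → met
10. chairs per licensed practitioner 5 > 3 → not met
11. premises liability coverage $525,000 ≥ $500,000 → met
12. condition 'offers tanning services' does not hold → requirement n/a → met
Not met: 3, 10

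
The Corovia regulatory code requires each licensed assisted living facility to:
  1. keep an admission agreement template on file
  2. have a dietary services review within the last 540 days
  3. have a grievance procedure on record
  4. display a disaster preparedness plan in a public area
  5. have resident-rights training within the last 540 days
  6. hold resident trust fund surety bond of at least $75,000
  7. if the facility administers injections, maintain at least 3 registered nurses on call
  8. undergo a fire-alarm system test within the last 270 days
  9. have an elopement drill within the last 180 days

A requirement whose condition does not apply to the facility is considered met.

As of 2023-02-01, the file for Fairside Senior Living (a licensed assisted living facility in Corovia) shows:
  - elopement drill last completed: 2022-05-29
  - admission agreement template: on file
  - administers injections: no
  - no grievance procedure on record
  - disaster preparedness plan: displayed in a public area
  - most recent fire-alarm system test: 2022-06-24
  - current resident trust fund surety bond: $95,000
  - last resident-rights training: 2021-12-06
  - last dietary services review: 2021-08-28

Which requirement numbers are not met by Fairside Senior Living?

1. admission agreement template present → met
2. dietary services review 522 days ago vs limit 540 → met
3. grievance procedure absent → not met
4. disaster preparedness plan present → met
5. resident-rights training 422 days ago vs limit 540 → met
6. resident trust fund surety bond $95,000 ≥ $75,000 → met
7. condition 'administers injections' does not hold → requirement n/a → met
8. fire-alarm system test 222 days ago vs limit 270 → met
9. elopement drill 248 days ago vs limit 180 → not met
Not met: 3, 9

3, 9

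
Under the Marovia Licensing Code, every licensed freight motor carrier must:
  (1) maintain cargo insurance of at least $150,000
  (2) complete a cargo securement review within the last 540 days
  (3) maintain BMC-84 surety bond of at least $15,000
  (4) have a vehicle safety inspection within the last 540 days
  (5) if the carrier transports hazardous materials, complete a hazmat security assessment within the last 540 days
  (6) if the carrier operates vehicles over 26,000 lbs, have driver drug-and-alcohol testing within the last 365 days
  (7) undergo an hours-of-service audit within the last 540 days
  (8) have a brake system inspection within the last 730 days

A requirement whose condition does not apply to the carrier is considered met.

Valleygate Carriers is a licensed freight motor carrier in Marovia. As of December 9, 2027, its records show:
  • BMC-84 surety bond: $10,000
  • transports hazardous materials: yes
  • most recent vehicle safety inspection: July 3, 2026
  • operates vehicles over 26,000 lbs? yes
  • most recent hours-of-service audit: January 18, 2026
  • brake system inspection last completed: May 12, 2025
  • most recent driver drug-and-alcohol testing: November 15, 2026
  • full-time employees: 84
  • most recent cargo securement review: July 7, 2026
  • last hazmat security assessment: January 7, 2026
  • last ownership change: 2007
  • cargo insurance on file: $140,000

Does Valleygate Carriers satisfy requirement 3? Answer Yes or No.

No

3. BMC-84 surety bond $10,000 < $15,000 → not met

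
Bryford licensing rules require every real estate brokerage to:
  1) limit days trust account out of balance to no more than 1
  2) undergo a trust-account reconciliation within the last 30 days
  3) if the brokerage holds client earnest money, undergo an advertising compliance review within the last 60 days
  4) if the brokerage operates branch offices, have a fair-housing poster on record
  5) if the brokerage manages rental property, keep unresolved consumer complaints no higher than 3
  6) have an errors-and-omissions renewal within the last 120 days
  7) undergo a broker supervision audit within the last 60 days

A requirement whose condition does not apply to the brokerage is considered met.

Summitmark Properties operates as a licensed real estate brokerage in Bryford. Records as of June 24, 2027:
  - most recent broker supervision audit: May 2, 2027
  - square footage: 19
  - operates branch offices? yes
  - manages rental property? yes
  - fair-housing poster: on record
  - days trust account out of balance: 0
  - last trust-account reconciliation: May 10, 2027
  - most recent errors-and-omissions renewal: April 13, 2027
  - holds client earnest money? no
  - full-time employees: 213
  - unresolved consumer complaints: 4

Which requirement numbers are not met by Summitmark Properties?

1. days trust account out of balance 0 ≤ 1 → met
2. trust-account reconciliation 45 days ago vs limit 30 → not met
3. condition 'holds client earnest money' does not hold → requirement n/a → met
4. condition 'operates branch offices' holds; fair-housing poster present → met
5. condition 'manages rental property' holds; unresolved consumer complaints 4 > 3 → not met
6. errors-and-omissions renewal 72 days ago vs limit 120 → met
7. broker supervision audit 53 days ago vs limit 60 → met
Not met: 2, 5

2, 5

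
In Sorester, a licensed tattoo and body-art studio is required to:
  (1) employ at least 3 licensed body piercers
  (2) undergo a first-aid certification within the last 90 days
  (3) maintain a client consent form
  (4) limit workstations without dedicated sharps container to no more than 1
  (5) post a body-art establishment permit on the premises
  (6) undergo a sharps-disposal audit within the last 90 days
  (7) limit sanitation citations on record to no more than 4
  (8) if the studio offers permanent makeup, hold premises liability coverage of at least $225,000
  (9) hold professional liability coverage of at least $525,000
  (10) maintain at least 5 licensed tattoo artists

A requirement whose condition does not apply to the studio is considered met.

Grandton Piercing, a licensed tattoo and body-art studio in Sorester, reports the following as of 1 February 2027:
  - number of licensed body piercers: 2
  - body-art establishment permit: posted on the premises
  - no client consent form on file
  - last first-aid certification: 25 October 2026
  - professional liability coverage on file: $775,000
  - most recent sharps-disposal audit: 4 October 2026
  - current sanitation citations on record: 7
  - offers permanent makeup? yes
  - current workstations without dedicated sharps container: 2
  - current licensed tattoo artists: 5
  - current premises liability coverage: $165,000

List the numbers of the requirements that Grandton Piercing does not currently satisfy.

1, 2, 3, 4, 6, 7, 8

1. licensed body piercers 2 < 3 → not met
2. first-aid certification 99 days ago vs limit 90 → not met
3. client consent form absent → not met
4. workstations without dedicated sharps container 2 > 1 → not met
5. body-art establishment permit present → met
6. sharps-disposal audit 120 days ago vs limit 90 → not met
7. sanitation citations on record 7 > 4 → not met
8. condition 'offers permanent makeup' holds; premises liability coverage $165,000 < $225,000 → not met
9. professional liability coverage $775,000 ≥ $525,000 → met
10. licensed tattoo artists 5 ≥ 5 → met
Not met: 1, 2, 3, 4, 6, 7, 8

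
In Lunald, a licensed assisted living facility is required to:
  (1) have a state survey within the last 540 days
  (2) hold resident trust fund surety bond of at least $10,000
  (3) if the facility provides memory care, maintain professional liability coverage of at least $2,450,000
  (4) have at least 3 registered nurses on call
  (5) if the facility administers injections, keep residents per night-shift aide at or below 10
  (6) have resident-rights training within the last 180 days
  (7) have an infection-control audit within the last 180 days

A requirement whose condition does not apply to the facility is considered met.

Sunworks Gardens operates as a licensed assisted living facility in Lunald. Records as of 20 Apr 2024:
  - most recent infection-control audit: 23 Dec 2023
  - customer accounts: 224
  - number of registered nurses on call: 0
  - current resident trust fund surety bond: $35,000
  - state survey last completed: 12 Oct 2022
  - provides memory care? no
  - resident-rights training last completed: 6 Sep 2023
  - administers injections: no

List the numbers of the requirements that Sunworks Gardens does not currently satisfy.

1, 4, 6

1. state survey 556 days ago vs limit 540 → not met
2. resident trust fund surety bond $35,000 ≥ $10,000 → met
3. condition 'provides memory care' does not hold → requirement n/a → met
4. registered nurses on call 0 < 3 → not met
5. condition 'administers injections' does not hold → requirement n/a → met
6. resident-rights training 227 days ago vs limit 180 → not met
7. infection-control audit 119 days ago vs limit 180 → met
Not met: 1, 4, 6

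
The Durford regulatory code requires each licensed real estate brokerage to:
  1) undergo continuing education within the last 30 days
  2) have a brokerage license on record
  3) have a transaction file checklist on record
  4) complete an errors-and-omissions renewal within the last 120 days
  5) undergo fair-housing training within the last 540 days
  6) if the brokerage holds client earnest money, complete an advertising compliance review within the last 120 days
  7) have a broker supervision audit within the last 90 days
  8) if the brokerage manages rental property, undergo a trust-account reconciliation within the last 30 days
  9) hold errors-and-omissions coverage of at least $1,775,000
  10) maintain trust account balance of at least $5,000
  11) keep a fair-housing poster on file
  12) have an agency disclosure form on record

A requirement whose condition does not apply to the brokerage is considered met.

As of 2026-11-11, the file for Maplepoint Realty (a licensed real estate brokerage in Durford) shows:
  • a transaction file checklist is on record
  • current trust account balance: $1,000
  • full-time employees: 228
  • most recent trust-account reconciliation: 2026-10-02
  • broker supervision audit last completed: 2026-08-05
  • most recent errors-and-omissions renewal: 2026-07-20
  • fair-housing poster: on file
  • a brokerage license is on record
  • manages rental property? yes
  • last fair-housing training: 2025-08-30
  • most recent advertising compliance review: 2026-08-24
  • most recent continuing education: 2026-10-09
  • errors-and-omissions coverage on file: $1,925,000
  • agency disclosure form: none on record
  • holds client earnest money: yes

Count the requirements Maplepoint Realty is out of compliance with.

5

1. continuing education 33 days ago vs limit 30 → not met
2. brokerage license present → met
3. transaction file checklist present → met
4. errors-and-omissions renewal 114 days ago vs limit 120 → met
5. fair-housing training 438 days ago vs limit 540 → met
6. condition 'holds client earnest money' holds; advertising compliance review 79 days ago vs limit 120 → met
7. broker supervision audit 98 days ago vs limit 90 → not met
8. condition 'manages rental property' holds; trust-account reconciliation 40 days ago vs limit 30 → not met
9. errors-and-omissions coverage $1,925,000 ≥ $1,775,000 → met
10. trust account balance $1,000 < $5,000 → not met
11. fair-housing poster present → met
12. agency disclosure form absent → not met
Not met: 5 of 12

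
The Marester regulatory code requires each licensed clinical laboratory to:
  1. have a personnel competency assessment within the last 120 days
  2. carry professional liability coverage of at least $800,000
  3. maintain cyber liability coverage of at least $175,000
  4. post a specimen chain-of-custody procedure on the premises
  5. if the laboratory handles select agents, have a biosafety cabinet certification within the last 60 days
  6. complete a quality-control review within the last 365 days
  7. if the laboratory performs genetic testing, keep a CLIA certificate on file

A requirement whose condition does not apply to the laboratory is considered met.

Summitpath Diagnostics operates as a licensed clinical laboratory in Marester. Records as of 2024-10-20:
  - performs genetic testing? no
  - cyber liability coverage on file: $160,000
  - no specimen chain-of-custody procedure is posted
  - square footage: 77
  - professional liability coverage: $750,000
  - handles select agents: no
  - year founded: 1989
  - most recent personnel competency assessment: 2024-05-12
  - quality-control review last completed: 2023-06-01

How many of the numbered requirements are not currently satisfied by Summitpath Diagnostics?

1. personnel competency assessment 161 days ago vs limit 120 → not met
2. professional liability coverage $750,000 < $800,000 → not met
3. cyber liability coverage $160,000 < $175,000 → not met
4. specimen chain-of-custody procedure absent → not met
5. condition 'handles select agents' does not hold → requirement n/a → met
6. quality-control review 507 days ago vs limit 365 → not met
7. condition 'performs genetic testing' does not hold → requirement n/a → met
Not met: 5 of 7

5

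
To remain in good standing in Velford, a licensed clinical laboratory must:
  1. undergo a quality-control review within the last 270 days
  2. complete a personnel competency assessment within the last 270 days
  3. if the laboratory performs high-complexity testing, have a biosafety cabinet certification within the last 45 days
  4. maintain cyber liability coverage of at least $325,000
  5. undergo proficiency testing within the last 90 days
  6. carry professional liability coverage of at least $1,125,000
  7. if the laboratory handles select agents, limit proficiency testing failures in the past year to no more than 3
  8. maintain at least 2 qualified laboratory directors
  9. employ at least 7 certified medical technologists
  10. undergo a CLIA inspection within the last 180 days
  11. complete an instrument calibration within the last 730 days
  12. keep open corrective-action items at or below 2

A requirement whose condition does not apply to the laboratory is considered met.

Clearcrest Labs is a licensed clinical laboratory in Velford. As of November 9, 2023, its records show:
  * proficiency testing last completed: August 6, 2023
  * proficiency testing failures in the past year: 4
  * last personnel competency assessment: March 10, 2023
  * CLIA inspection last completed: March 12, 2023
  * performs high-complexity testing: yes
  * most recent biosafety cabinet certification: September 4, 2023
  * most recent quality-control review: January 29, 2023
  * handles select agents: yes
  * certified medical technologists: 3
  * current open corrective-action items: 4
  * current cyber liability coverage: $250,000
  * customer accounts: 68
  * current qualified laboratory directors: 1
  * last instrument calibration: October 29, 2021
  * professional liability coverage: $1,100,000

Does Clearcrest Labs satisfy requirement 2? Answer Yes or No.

2. personnel competency assessment 244 days ago vs limit 270 → met

Yes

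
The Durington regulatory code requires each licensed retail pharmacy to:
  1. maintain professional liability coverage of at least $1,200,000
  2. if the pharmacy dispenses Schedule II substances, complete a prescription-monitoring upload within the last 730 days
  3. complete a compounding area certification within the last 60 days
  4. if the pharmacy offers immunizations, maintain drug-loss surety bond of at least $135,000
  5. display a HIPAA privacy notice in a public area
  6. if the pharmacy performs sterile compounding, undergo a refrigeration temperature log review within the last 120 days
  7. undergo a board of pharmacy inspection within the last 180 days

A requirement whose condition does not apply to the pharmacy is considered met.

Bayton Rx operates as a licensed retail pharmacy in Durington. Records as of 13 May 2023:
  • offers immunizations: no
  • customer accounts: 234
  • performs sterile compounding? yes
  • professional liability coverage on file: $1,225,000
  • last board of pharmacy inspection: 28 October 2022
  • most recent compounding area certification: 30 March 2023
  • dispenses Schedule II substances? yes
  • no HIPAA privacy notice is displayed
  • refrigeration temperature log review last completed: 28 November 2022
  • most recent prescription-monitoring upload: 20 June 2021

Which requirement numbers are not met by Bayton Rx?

1. professional liability coverage $1,225,000 ≥ $1,200,000 → met
2. condition 'dispenses Schedule II substances' holds; prescription-monitoring upload 692 days ago vs limit 730 → met
3. compounding area certification 44 days ago vs limit 60 → met
4. condition 'offers immunizations' does not hold → requirement n/a → met
5. HIPAA privacy notice absent → not met
6. condition 'performs sterile compounding' holds; refrigeration temperature log review 166 days ago vs limit 120 → not met
7. board of pharmacy inspection 197 days ago vs limit 180 → not met
Not met: 5, 6, 7

5, 6, 7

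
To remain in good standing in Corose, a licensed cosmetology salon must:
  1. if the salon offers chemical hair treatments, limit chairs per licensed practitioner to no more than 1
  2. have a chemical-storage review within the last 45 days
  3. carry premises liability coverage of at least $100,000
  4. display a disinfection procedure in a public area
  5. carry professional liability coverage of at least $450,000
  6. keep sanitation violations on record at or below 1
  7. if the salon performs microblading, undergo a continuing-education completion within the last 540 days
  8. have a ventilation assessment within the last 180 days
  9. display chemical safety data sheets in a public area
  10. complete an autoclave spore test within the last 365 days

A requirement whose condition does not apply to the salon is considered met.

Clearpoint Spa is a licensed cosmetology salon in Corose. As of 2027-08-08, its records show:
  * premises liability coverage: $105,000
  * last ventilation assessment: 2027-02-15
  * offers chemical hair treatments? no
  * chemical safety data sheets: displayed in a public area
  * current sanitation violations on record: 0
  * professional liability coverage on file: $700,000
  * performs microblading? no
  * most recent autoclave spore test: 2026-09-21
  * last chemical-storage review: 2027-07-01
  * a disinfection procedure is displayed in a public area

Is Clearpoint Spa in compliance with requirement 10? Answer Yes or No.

10. autoclave spore test 321 days ago vs limit 365 → met

Yes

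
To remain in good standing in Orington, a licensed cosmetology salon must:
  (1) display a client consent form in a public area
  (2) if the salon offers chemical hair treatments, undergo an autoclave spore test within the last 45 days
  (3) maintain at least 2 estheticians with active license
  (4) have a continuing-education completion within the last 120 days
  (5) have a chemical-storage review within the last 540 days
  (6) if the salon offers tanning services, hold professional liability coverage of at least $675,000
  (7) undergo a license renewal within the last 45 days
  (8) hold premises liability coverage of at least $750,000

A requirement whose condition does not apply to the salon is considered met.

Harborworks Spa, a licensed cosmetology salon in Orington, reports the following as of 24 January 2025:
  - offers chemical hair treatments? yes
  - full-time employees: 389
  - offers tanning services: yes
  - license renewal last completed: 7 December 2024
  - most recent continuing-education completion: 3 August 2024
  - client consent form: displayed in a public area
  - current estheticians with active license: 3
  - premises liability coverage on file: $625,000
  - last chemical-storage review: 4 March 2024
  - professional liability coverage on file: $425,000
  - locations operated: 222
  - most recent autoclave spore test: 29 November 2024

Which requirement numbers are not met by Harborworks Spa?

2, 4, 6, 7, 8

1. client consent form present → met
2. condition 'offers chemical hair treatments' holds; autoclave spore test 56 days ago vs limit 45 → not met
3. estheticians with active license 3 ≥ 2 → met
4. continuing-education completion 174 days ago vs limit 120 → not met
5. chemical-storage review 326 days ago vs limit 540 → met
6. condition 'offers tanning services' holds; professional liability coverage $425,000 < $675,000 → not met
7. license renewal 48 days ago vs limit 45 → not met
8. premises liability coverage $625,000 < $750,000 → not met
Not met: 2, 4, 6, 7, 8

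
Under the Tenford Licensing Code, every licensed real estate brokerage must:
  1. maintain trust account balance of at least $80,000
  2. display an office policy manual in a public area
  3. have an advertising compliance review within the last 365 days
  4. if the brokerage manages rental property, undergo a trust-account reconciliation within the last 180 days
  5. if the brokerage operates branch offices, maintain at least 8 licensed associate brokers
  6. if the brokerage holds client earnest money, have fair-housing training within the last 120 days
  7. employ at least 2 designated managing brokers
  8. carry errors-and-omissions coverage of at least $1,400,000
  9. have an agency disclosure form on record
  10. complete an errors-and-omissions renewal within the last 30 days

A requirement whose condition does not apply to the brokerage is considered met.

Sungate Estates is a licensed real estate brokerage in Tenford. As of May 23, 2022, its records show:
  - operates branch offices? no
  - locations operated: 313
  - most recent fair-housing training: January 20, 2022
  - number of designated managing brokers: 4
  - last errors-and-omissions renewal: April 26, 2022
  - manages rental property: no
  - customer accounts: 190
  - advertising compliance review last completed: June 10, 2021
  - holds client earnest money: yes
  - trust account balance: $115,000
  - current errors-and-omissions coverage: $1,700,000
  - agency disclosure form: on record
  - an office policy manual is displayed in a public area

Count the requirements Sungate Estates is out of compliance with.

1. trust account balance $115,000 ≥ $80,000 → met
2. office policy manual present → met
3. advertising compliance review 347 days ago vs limit 365 → met
4. condition 'manages rental property' does not hold → requirement n/a → met
5. condition 'operates branch offices' does not hold → requirement n/a → met
6. condition 'holds client earnest money' holds; fair-housing training 123 days ago vs limit 120 → not met
7. designated managing brokers 4 ≥ 2 → met
8. errors-and-omissions coverage $1,700,000 ≥ $1,400,000 → met
9. agency disclosure form present → met
10. errors-and-omissions renewal 27 days ago vs limit 30 → met
Not met: 1 of 10

1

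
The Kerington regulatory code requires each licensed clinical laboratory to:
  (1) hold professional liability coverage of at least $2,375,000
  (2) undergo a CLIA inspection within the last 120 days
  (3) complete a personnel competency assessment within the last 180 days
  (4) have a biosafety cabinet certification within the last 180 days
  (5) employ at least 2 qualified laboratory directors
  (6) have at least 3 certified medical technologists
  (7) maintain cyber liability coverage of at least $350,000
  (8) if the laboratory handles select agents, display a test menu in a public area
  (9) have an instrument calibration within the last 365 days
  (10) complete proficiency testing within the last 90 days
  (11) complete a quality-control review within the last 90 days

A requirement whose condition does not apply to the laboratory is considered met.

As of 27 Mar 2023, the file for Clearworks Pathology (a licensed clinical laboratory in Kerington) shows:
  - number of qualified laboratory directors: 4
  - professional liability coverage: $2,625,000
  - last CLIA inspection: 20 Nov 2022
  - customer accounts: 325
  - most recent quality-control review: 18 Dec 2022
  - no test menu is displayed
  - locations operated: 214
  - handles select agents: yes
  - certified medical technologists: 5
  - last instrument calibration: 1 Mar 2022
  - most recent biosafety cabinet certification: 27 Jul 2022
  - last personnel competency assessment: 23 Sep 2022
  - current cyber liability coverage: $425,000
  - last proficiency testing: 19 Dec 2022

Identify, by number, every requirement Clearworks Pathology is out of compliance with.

1. professional liability coverage $2,625,000 ≥ $2,375,000 → met
2. CLIA inspection 127 days ago vs limit 120 → not met
3. personnel competency assessment 185 days ago vs limit 180 → not met
4. biosafety cabinet certification 243 days ago vs limit 180 → not met
5. qualified laboratory directors 4 ≥ 2 → met
6. certified medical technologists 5 ≥ 3 → met
7. cyber liability coverage $425,000 ≥ $350,000 → met
8. condition 'handles select agents' holds; test menu absent → not met
9. instrument calibration 391 days ago vs limit 365 → not met
10. proficiency testing 98 days ago vs limit 90 → not met
11. quality-control review 99 days ago vs limit 90 → not met
Not met: 2, 3, 4, 8, 9, 10, 11

2, 3, 4, 8, 9, 10, 11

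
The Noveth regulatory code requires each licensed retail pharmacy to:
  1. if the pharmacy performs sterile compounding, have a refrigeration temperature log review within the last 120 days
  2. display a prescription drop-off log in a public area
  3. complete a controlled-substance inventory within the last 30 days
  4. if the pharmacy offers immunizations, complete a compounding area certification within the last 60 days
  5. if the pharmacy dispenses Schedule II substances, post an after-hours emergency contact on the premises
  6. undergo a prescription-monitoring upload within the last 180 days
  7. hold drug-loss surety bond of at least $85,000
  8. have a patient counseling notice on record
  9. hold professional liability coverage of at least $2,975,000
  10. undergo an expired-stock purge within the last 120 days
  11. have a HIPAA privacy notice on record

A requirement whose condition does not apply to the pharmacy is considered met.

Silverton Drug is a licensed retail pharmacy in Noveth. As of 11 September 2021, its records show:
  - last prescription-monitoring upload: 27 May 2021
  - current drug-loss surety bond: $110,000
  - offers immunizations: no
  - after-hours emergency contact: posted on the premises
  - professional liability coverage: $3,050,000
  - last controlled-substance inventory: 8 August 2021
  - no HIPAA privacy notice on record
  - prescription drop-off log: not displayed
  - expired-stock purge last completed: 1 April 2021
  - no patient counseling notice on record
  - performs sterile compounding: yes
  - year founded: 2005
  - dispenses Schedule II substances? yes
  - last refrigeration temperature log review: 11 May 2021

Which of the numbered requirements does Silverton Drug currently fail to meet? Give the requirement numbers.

1. condition 'performs sterile compounding' holds; refrigeration temperature log review 123 days ago vs limit 120 → not met
2. prescription drop-off log absent → not met
3. controlled-substance inventory 34 days ago vs limit 30 → not met
4. condition 'offers immunizations' does not hold → requirement n/a → met
5. condition 'dispenses Schedule II substances' holds; after-hours emergency contact present → met
6. prescription-monitoring upload 107 days ago vs limit 180 → met
7. drug-loss surety bond $110,000 ≥ $85,000 → met
8. patient counseling notice absent → not met
9. professional liability coverage $3,050,000 ≥ $2,975,000 → met
10. expired-stock purge 163 days ago vs limit 120 → not met
11. HIPAA privacy notice absent → not met
Not met: 1, 2, 3, 8, 10, 11

1, 2, 3, 8, 10, 11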